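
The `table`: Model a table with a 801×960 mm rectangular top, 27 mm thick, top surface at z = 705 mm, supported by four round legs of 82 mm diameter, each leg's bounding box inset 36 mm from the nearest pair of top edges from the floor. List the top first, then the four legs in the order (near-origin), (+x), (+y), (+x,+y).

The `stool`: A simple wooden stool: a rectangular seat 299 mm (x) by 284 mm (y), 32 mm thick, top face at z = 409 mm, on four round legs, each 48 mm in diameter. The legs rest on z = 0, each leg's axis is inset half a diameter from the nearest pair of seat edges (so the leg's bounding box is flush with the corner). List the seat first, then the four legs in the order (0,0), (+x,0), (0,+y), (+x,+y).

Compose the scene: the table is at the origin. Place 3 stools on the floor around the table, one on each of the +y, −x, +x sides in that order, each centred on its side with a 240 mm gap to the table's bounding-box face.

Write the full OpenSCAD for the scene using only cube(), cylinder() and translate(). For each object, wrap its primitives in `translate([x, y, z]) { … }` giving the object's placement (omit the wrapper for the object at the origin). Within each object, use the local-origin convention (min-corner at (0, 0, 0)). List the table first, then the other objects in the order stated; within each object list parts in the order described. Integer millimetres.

translate([0, 0, 678]) cube([801, 960, 27]);
translate([77, 77, 0]) cylinder(h = 678, r = 41);
translate([724, 77, 0]) cylinder(h = 678, r = 41);
translate([77, 883, 0]) cylinder(h = 678, r = 41);
translate([724, 883, 0]) cylinder(h = 678, r = 41);
translate([251, 1200, 0]) {
  translate([0, 0, 377]) cube([299, 284, 32]);
  translate([24, 24, 0]) cylinder(h = 377, r = 24);
  translate([275, 24, 0]) cylinder(h = 377, r = 24);
  translate([24, 260, 0]) cylinder(h = 377, r = 24);
  translate([275, 260, 0]) cylinder(h = 377, r = 24);
}
translate([-539, 338, 0]) {
  translate([0, 0, 377]) cube([299, 284, 32]);
  translate([24, 24, 0]) cylinder(h = 377, r = 24);
  translate([275, 24, 0]) cylinder(h = 377, r = 24);
  translate([24, 260, 0]) cylinder(h = 377, r = 24);
  translate([275, 260, 0]) cylinder(h = 377, r = 24);
}
translate([1041, 338, 0]) {
  translate([0, 0, 377]) cube([299, 284, 32]);
  translate([24, 24, 0]) cylinder(h = 377, r = 24);
  translate([275, 24, 0]) cylinder(h = 377, r = 24);
  translate([24, 260, 0]) cylinder(h = 377, r = 24);
  translate([275, 260, 0]) cylinder(h = 377, r = 24);
}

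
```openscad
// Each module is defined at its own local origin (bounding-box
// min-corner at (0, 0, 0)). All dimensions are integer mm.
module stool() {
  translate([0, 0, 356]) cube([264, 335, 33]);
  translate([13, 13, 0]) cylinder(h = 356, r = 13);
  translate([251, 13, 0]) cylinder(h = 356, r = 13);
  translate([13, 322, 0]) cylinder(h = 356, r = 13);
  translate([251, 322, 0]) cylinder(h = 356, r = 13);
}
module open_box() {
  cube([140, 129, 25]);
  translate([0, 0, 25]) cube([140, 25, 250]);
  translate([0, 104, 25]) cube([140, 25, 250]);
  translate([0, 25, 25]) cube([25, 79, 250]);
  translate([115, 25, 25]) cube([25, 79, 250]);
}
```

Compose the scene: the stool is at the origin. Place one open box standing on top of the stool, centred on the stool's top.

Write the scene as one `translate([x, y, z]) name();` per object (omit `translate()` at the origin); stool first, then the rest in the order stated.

stool();
translate([62, 103, 389]) open_box();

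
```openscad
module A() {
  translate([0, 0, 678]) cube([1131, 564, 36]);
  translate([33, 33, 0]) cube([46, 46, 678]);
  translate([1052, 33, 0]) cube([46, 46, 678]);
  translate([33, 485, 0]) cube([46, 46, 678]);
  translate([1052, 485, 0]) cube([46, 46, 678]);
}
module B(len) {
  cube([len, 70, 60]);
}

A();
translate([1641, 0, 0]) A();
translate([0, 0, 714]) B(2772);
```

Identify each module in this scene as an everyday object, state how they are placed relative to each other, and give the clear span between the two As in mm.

A is a table. B is a beam. A beam spans the tops of two tables. The clear span between the two tables is 510 mm.

Second table starts at x = 1641; first ends at x = 1131; clear span = 1641 − 1131 = 510 mm.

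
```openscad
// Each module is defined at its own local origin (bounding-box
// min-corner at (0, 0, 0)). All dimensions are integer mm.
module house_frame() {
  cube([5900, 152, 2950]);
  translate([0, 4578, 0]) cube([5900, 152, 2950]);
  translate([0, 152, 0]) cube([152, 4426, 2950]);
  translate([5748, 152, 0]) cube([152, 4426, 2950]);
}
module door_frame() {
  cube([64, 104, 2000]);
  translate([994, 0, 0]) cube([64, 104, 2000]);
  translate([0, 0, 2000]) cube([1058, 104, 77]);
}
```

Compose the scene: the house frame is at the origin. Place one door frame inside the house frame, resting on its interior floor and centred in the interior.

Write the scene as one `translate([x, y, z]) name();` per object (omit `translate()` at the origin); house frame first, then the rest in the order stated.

house_frame();
translate([2421, 2313, 0]) door_frame();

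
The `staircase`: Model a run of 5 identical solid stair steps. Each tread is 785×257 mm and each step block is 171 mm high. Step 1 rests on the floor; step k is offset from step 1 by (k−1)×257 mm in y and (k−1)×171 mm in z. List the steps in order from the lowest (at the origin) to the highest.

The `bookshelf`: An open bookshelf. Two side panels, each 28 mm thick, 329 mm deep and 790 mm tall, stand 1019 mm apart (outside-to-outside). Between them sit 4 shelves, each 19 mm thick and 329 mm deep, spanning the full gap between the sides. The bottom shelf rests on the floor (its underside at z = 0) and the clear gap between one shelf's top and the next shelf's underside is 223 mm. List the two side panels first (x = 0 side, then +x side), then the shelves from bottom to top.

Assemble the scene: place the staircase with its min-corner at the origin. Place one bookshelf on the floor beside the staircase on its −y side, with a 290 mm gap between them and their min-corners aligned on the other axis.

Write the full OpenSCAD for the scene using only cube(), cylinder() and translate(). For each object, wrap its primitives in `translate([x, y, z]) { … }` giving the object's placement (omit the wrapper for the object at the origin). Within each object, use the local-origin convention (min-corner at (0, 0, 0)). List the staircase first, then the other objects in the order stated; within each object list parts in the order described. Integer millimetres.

cube([785, 257, 171]);
translate([0, 257, 171]) cube([785, 257, 171]);
translate([0, 514, 342]) cube([785, 257, 171]);
translate([0, 771, 513]) cube([785, 257, 171]);
translate([0, 1028, 684]) cube([785, 257, 171]);
translate([0, -619, 0]) {
  cube([28, 329, 790]);
  translate([991, 0, 0]) cube([28, 329, 790]);
  translate([28, 0, 0]) cube([963, 329, 19]);
  translate([28, 0, 242]) cube([963, 329, 19]);
  translate([28, 0, 484]) cube([963, 329, 19]);
  translate([28, 0, 726]) cube([963, 329, 19]);
}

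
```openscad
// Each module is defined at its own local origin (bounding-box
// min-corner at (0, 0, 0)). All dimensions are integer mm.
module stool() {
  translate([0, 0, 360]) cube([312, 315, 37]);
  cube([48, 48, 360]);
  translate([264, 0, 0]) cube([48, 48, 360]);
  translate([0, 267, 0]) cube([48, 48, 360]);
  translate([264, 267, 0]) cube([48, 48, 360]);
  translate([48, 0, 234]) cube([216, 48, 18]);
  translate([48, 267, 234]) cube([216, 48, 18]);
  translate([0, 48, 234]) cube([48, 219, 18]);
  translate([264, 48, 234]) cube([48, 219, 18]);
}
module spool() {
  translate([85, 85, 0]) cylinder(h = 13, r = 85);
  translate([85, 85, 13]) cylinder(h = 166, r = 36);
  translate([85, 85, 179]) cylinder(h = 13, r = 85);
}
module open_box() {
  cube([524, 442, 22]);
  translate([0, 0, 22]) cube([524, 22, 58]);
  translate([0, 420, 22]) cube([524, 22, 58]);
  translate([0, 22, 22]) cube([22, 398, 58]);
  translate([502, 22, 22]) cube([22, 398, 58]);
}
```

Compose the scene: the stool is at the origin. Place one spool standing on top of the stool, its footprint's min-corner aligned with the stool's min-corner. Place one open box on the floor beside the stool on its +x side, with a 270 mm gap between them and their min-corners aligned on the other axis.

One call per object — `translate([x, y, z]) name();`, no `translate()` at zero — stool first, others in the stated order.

stool();
translate([0, 0, 397]) spool();
translate([582, 0, 0]) open_box();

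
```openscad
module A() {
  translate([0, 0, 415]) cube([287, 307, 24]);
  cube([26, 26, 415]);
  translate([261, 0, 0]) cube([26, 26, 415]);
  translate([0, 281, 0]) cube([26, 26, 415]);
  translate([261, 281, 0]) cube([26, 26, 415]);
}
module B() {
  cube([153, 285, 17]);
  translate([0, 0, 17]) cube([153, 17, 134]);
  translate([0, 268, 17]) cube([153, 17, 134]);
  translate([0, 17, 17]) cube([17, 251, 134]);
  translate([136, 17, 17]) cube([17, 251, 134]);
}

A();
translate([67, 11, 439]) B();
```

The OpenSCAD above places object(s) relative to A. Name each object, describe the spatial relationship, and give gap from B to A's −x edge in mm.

The open box's min-x is at 67; the stool's min-x is 0; gap = 67 mm.

A is a stool. B is an open box. The open box is on top of the stool, centred. The gap from the open box to the stool's −x edge is 67 mm.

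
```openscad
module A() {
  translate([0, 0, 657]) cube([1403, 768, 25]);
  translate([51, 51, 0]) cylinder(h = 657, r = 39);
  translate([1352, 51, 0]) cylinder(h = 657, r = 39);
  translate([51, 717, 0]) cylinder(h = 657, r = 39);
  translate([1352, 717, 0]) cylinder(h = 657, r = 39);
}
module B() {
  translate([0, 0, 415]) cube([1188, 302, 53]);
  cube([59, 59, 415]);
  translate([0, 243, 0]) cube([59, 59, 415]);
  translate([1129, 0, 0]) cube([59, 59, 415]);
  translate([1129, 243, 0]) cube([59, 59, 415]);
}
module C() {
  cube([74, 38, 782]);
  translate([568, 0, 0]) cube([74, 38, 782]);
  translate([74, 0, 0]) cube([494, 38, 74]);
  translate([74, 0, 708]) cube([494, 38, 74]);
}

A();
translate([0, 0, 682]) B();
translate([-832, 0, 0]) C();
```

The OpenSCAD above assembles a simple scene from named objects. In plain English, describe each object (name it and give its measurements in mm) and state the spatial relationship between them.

A is a rectangular dining table. The top is 1403×768×25 mm with its upper surface at z = 682 mm. It stands on four round legs of 78 mm diameter, each leg's bounding box inset 12 mm from the nearest pair of top edges, running from the floor to the underside of the top.

B is a long wooden bench with a 1188 mm (x) × 302 mm (y) seat, 53 mm thick, its top surface 468 mm above the floor. Four 59 mm square legs at the seat corners, flush with the edges, run from z = 0 to the seat underside.

C is a rectangular picture frame lying in the x–z plane (depth along y). The opening is 494 mm wide (x) by 634 mm tall (z), surrounded by a border 74 mm wide on all four sides. The frame is 38 mm deep and is made of two full-height vertical stiles with two horizontal rails fitted between them.

The bench is on top of the table. The picture frame is on the floor beside the table on its −x side.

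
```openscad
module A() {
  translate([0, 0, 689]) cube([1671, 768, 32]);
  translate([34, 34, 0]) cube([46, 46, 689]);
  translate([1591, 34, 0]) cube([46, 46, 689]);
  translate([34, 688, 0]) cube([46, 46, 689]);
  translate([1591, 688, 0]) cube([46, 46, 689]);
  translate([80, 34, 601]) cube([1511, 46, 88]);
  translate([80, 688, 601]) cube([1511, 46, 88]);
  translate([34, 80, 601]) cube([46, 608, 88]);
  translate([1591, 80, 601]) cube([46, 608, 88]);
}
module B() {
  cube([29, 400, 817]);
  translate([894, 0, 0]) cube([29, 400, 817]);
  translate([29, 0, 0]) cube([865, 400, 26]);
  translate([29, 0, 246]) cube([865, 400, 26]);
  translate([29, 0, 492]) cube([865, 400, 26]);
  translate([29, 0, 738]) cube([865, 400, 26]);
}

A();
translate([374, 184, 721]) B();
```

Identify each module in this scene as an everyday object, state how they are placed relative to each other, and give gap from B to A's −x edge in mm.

A is a table. B is a bookshelf. The bookshelf is on top of the table, centred. The gap from the bookshelf to the table's −x edge is 374 mm.

The bookshelf's min-x is at 374; the table's min-x is 0; gap = 374 mm.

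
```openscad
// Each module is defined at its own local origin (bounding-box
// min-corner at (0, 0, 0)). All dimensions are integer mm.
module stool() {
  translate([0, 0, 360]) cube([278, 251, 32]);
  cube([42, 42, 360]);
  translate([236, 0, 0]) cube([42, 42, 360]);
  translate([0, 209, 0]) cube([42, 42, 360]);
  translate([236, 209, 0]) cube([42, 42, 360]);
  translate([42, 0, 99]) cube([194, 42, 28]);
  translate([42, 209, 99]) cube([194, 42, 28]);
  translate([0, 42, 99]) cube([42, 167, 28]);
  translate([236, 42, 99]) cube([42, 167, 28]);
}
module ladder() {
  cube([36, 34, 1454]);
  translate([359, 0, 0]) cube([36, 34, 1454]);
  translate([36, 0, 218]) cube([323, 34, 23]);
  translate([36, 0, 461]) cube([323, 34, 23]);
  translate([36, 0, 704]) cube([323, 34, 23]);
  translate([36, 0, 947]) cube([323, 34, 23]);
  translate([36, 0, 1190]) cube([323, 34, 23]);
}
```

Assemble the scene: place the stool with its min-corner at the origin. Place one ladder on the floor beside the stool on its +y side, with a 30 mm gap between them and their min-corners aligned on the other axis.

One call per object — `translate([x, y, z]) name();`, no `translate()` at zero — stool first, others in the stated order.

stool();
translate([0, 281, 0]) ladder();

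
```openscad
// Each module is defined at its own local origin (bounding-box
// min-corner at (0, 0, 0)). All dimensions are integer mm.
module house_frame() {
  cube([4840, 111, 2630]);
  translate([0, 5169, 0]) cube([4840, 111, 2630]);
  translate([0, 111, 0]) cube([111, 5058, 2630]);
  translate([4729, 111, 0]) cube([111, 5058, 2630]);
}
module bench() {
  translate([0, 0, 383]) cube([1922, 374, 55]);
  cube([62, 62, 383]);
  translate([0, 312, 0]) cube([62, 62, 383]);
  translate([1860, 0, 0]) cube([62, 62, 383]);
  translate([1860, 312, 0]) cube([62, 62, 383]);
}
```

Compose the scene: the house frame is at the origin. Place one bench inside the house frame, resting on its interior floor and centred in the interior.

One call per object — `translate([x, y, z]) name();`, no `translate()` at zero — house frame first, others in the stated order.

house_frame();
translate([1459, 2453, 0]) bench();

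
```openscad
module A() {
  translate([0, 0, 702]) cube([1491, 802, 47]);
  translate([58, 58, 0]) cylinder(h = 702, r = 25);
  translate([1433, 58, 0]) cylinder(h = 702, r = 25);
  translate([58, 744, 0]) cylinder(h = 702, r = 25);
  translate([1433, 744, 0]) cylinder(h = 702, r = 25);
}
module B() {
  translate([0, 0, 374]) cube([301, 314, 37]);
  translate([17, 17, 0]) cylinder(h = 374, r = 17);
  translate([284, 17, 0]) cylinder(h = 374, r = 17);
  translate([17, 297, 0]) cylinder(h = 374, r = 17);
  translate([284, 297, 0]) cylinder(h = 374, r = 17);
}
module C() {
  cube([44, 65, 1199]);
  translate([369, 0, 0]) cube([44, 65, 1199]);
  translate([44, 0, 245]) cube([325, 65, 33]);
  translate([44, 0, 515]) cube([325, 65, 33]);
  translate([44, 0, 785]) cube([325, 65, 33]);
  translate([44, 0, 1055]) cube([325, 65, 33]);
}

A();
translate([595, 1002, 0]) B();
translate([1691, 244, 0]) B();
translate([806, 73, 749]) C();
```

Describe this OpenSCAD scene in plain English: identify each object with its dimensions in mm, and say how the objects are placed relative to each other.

A is a table: top 1491 mm (x) × 802 mm (y), 47 mm thick, upper face at z = 749 mm, on four round legs of 50 mm diameter, each leg's bounding box inset 33 mm from the nearest pair of top edges, running from z = 0 to the bottom of the top.

B is a four-legged stool. The seat is 301×314 mm, 37 mm thick, top at z = 411 mm. It stands on four round legs, each 34 mm in diameter, from z = 0 to the seat underside, each leg's axis is inset half a diameter from the nearest pair of seat edges (so the leg's bounding box is flush with the corner).

C is a wooden ladder with two side rails of 44×65 mm section and 1199 mm height, set 413 mm apart overall. Between them run 4 rectangular rungs (65 mm deep, 33 mm thick), front faces flush with the rails' −y face. The bottom of the first rung is 245 mm above the floor and each subsequent rung is 270 mm higher than the one below.

Two stools sit around the table at the +y, +x sides. The ladder is on top of the table.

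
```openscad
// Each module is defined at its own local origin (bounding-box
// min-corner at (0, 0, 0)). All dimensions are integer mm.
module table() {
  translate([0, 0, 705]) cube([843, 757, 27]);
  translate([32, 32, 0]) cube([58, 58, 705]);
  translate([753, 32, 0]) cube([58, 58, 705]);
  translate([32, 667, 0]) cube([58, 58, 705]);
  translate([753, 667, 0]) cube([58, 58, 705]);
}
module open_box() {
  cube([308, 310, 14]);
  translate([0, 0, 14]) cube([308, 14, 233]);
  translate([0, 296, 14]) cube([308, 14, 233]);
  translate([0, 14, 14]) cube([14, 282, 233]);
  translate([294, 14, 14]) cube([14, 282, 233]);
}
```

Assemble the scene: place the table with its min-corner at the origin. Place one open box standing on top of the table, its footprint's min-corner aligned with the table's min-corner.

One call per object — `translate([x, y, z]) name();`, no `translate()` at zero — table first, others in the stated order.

table();
translate([0, 0, 732]) open_box();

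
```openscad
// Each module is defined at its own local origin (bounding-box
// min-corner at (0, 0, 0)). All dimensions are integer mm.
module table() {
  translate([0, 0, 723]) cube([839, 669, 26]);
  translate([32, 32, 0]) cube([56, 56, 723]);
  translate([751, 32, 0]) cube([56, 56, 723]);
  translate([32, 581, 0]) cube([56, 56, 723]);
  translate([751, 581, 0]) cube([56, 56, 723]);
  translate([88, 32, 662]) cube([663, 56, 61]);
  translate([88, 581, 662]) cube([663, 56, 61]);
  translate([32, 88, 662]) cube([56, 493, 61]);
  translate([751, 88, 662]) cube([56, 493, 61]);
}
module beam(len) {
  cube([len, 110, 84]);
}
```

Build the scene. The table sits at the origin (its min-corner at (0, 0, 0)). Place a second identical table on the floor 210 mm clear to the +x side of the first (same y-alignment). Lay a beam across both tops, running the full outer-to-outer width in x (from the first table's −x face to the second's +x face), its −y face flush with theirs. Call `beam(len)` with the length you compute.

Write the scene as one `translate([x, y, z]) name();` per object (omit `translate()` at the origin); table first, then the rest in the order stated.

table();
translate([1049, 0, 0]) table();
translate([0, 0, 749]) beam(1888);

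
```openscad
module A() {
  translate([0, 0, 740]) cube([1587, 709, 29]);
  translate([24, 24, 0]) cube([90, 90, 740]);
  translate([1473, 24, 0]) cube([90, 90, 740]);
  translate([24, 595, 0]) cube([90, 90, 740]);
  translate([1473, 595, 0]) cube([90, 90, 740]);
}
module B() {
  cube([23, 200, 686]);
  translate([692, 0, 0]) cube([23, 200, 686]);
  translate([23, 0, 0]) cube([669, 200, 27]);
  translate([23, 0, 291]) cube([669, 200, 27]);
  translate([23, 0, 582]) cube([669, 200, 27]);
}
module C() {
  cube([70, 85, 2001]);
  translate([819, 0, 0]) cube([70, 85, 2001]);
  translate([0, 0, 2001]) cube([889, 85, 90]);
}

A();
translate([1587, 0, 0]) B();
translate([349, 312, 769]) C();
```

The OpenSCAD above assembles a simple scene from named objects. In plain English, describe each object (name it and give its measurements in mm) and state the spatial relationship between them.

A is a rectangular dining table. The top is 1587×709×29 mm with its upper surface at z = 769 mm. It stands on four 90×90 mm square legs, each inset 24 mm from the nearest pair of top edges, running from the floor to the underside of the top.

B is an open bookshelf. Two side panels, each 23 mm thick, 200 mm deep and 686 mm tall, stand 715 mm apart (outside-to-outside). Between them sit 3 shelves, each 27 mm thick and 200 mm deep, spanning the full gap between the sides. The bottom shelf rests on the floor (its underside at z = 0) and the clear gap between one shelf's top and the next shelf's underside is 264 mm.

C is a rectangular door frame: two vertical jambs of 70×85 mm section, 2001 mm tall, with a clear opening 749 mm wide between their inner faces. A header 90 mm tall and 85 mm deep lies on top of the jambs and spans the full outside width.

The bookshelf is against the table's +x side, with their −y faces flush. The door frame is on top of the table, centred.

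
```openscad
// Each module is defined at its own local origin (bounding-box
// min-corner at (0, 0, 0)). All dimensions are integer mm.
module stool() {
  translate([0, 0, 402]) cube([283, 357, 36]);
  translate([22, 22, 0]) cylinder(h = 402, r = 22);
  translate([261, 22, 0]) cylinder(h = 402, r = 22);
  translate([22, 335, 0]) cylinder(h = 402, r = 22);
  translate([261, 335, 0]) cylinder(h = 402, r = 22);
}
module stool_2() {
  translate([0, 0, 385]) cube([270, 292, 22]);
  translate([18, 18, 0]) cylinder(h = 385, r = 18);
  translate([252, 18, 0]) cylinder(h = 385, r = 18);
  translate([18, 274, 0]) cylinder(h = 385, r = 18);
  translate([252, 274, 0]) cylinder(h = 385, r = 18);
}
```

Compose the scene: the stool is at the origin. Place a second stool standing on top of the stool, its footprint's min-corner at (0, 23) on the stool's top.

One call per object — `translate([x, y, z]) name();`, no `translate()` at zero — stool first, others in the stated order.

stool();
translate([0, 23, 438]) stool_2();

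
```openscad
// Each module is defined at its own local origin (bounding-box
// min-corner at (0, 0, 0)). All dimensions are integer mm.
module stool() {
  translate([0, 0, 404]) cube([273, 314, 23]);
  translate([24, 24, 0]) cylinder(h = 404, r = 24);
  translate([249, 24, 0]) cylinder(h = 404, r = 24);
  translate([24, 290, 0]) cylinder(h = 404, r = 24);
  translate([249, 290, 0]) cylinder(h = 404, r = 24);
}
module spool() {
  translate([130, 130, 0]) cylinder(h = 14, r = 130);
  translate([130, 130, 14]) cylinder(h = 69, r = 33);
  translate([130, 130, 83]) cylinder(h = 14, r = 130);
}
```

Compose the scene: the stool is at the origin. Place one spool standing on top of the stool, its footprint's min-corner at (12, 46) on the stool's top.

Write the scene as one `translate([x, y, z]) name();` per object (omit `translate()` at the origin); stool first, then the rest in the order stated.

stool();
translate([12, 46, 427]) spool();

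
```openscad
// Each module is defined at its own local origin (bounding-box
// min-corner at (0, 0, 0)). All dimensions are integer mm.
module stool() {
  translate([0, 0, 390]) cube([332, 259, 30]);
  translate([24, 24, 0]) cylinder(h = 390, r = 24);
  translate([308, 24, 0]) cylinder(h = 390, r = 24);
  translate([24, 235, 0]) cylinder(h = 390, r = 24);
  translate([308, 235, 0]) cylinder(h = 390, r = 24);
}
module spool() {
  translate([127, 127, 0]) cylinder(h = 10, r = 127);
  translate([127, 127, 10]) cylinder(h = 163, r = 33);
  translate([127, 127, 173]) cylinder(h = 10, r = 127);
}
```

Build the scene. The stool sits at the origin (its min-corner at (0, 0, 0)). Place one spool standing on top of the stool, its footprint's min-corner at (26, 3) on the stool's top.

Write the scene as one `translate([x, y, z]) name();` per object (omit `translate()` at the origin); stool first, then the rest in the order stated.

stool();
translate([26, 3, 420]) spool();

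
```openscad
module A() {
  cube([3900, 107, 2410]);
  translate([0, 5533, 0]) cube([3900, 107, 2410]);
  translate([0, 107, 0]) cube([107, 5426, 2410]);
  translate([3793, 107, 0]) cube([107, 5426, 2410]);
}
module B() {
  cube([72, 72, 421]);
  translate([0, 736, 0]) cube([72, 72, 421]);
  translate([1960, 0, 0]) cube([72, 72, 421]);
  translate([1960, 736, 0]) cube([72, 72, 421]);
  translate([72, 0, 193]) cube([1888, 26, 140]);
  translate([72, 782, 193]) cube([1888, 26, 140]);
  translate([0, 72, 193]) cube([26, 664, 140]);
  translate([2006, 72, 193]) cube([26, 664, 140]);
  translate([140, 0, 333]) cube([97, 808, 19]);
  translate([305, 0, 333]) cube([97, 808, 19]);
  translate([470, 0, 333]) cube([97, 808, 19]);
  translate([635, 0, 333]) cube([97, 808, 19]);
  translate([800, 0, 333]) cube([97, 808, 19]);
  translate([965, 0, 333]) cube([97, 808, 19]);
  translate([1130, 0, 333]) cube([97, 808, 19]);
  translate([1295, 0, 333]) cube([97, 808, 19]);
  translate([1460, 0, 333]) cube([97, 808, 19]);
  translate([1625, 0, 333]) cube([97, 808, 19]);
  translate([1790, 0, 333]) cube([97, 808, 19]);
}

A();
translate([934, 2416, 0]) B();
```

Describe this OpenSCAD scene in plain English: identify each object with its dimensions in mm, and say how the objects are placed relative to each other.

A is a box-shaped house frame (walls only): outside footprint 3900×5640 mm, wall height 2410 mm, wall thickness 107 mm. The two y-facing walls run the full x-width; the two x-facing walls fit between the inner faces of the y-facing walls.

B is a bed frame 2032 mm long (x) by 808 mm wide (y). Four 72×72 mm corner posts, 421 mm tall, at the corners of the footprint. Four rails of 26 mm thickness and 140 mm height run between adjacent posts with their undersides at z = 193 mm, their outer faces flush with the outside of the frame (the two x-running rails run between the posts' inner faces; the two y-running rails run between the posts' inner faces). 11 slats, each 97 mm wide (x) and 19 mm thick, lie across the top of the two x-running rails, running the full 808 mm width of the frame in y; the slats are evenly spaced along x between the inner faces of the end posts with equal gaps (rounded down to the nearest mm) at the −x end and between each pair — any rounding remainder accumulates at the +x end.

The bed frame sits inside the house frame, centred.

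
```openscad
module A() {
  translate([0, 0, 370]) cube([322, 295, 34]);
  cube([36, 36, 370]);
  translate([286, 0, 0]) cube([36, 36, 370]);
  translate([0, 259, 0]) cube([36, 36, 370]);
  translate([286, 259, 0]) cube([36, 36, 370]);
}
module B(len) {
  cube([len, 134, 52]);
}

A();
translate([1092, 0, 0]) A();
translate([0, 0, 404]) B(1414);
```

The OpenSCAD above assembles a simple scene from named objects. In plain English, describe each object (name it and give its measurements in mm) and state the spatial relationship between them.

A is a simple wooden stool: a rectangular seat 322 mm (x) by 295 mm (y), 34 mm thick, top face at z = 404 mm, on four square legs, each 36×36 mm in cross-section. The legs rest on z = 0, each flush with a corner of the seat.

B is a rectangular beam 1414 mm long (x), 134 mm deep (y), 52 mm thick (z).

The beam spans the tops of two stools placed 770 mm apart, resting at z = 404 mm.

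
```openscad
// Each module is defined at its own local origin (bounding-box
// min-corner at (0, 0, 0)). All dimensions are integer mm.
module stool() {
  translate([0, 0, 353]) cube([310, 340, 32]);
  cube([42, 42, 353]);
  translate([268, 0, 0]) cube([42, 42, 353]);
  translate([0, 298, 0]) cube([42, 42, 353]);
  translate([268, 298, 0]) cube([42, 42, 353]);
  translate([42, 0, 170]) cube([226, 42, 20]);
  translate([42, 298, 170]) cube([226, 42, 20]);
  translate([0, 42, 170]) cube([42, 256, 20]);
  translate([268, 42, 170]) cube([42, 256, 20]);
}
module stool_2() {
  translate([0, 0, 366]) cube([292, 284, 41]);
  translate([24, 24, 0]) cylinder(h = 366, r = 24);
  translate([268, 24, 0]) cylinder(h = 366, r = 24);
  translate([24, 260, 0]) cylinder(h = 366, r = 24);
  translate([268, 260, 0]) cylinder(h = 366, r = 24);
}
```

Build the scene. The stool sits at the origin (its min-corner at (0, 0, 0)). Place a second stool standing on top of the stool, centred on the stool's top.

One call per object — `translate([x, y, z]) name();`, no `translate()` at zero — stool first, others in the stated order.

stool();
translate([9, 28, 385]) stool_2();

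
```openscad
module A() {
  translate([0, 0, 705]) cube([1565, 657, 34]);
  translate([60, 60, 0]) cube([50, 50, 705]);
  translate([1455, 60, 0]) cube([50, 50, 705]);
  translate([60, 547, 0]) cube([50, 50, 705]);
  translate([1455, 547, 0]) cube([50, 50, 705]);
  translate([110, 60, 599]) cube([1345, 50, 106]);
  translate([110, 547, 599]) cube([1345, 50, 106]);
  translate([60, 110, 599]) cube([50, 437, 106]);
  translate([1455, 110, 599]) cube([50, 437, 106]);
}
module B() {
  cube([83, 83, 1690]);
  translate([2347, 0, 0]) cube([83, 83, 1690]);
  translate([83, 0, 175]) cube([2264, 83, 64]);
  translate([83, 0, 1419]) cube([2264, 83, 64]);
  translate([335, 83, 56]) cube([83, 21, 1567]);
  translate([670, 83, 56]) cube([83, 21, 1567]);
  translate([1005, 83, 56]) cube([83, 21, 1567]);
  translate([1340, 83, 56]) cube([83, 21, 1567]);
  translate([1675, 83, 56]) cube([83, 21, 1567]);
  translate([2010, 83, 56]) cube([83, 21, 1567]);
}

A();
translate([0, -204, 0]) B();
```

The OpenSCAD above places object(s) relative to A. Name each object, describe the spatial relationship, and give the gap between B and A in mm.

A is a table. B is a fence section. The fence section is on the floor beside the table on its −y side. The gap between the fence section and the table is 100 mm.

The fence section's nearest face is 100 mm from the table's −y face.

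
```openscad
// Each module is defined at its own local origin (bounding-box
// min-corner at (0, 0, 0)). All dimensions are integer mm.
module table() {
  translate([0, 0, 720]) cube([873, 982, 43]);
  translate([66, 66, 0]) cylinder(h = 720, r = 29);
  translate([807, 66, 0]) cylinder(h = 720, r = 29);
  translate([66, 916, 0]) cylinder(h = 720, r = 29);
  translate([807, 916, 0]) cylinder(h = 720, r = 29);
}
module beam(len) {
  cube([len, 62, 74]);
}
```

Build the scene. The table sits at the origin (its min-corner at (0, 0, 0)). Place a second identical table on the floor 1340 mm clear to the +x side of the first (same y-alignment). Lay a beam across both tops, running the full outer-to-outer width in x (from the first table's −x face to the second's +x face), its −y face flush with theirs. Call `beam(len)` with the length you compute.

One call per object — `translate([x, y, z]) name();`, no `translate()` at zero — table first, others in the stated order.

table();
translate([2213, 0, 0]) table();
translate([0, 0, 763]) beam(3086);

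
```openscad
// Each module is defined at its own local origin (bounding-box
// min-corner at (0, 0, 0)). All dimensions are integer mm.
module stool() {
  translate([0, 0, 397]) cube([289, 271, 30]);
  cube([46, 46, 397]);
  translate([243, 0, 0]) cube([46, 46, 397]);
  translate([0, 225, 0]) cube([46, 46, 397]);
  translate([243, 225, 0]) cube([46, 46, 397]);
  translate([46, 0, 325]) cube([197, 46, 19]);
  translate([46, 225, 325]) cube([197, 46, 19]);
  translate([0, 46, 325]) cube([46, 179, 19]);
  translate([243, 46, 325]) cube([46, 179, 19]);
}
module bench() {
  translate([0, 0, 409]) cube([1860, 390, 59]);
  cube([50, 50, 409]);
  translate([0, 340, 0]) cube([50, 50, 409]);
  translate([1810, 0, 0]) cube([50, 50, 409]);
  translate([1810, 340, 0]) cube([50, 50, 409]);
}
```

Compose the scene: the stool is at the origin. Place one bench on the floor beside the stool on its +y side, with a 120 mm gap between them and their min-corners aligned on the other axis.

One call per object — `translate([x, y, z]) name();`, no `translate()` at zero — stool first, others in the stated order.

stool();
translate([0, 391, 0]) bench();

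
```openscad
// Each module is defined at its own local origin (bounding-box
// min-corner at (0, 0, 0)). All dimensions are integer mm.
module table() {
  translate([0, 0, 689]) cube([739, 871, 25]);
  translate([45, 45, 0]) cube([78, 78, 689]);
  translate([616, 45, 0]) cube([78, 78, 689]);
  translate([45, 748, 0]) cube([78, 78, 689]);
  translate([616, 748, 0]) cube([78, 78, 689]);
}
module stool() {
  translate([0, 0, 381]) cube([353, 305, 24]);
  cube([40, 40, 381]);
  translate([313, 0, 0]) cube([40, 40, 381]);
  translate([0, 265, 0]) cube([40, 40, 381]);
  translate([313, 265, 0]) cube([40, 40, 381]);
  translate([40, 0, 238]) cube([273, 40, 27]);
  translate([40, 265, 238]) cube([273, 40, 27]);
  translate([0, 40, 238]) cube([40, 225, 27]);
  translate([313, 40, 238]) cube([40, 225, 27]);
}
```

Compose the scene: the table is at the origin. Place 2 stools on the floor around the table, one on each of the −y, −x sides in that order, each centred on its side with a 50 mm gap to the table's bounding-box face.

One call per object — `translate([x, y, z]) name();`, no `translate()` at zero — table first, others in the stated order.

table();
translate([193, -355, 0]) stool();
translate([-403, 283, 0]) stool();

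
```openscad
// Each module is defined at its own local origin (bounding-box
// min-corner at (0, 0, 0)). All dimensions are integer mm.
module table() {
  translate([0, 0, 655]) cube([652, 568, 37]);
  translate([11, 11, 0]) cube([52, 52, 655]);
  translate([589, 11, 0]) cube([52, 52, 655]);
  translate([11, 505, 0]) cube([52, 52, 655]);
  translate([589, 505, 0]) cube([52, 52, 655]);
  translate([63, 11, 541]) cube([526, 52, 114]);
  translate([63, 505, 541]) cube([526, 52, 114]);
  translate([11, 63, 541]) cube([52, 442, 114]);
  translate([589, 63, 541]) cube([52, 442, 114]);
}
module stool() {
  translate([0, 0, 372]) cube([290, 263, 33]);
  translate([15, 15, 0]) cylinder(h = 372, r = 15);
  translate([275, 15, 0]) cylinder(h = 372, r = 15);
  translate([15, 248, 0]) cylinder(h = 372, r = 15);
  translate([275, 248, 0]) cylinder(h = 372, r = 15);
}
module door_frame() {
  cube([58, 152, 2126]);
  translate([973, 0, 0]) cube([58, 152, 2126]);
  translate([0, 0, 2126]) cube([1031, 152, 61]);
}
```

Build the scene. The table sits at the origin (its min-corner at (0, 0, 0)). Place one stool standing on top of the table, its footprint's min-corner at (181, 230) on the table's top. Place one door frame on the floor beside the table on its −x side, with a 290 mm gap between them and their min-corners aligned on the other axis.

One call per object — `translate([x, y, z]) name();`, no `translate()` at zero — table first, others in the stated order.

table();
translate([181, 230, 692]) stool();
translate([-1321, 0, 0]) door_frame();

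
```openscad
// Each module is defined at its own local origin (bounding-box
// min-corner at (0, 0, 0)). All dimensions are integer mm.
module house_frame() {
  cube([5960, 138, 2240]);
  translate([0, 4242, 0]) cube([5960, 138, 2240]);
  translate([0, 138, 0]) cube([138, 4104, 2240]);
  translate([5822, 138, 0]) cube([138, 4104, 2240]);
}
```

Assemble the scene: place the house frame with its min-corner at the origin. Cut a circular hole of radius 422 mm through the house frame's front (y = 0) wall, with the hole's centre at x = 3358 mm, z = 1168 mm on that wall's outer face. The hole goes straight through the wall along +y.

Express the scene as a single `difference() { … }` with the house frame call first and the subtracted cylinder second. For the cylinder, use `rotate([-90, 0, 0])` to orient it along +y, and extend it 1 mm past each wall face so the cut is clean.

difference() {
  house_frame();
  translate([3358, -1, 1168]) rotate([-90, 0, 0]) cylinder(h = 140, r = 422);
}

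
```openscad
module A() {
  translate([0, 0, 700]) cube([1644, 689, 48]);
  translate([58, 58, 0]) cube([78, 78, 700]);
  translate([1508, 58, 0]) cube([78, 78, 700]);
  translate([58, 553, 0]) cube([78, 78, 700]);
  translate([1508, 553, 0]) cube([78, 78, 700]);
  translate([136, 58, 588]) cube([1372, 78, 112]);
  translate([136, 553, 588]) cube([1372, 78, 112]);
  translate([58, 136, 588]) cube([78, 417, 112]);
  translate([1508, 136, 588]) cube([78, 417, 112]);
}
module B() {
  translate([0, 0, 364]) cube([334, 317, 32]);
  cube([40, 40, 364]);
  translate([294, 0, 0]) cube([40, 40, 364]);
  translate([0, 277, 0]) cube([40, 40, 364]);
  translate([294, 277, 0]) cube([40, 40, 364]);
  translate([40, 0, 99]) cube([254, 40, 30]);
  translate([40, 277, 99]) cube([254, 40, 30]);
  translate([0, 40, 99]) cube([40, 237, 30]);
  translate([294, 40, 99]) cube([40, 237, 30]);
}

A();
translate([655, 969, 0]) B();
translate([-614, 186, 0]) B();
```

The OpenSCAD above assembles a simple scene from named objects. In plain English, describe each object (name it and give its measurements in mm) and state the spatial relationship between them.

A is a rectangular dining table. The top is 1644×689×48 mm with its upper surface at z = 748 mm. It stands on four 78×78 mm square legs, each inset 58 mm from the nearest pair of top edges, running from the floor to the underside of the top. Four apron rails, 78 mm thick and 112 mm tall, run between adjacent legs with their top edges flush with the underside of the top and their outer faces flush with the legs' outer faces.

B is a simple wooden stool: a rectangular seat 334 mm (x) by 317 mm (y), 32 mm thick, top face at z = 396 mm, on four square legs, each 40×40 mm in cross-section. The legs rest on z = 0, each flush with a corner of the seat. Four stretchers, 40 mm wide and 30 mm tall, connect adjacent legs with their undersides at z = 99 mm, each running between the inner faces of the legs it joins and aligned with the legs' outer faces on the other axis.

Two stools sit around the table at the +y, −x sides.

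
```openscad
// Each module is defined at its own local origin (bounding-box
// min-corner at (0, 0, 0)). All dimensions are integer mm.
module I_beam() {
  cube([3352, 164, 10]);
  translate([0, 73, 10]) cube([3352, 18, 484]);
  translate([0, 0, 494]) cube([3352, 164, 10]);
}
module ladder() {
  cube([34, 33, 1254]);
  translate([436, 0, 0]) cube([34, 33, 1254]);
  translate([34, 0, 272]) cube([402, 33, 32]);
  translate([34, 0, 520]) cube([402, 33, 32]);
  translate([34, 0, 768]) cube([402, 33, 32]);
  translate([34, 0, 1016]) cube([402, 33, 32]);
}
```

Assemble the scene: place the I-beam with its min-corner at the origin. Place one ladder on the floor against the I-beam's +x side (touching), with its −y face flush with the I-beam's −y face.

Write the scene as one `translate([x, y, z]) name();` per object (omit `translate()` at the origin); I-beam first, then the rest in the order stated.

I_beam();
translate([3352, 0, 0]) ladder();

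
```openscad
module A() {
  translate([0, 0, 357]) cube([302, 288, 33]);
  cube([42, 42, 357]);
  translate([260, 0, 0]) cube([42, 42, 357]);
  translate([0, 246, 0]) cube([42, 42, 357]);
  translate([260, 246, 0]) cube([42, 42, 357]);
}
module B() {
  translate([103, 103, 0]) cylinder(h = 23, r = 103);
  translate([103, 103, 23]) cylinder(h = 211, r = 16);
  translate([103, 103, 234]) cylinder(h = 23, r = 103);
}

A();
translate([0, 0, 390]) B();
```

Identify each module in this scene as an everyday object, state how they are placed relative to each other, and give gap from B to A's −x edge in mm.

The spool's min-x is at 0; the stool's min-x is 0; gap = 0 mm.

A is a stool. B is a spool. The spool is on top of the stool. The gap from the spool to the stool's −x edge is 0 mm.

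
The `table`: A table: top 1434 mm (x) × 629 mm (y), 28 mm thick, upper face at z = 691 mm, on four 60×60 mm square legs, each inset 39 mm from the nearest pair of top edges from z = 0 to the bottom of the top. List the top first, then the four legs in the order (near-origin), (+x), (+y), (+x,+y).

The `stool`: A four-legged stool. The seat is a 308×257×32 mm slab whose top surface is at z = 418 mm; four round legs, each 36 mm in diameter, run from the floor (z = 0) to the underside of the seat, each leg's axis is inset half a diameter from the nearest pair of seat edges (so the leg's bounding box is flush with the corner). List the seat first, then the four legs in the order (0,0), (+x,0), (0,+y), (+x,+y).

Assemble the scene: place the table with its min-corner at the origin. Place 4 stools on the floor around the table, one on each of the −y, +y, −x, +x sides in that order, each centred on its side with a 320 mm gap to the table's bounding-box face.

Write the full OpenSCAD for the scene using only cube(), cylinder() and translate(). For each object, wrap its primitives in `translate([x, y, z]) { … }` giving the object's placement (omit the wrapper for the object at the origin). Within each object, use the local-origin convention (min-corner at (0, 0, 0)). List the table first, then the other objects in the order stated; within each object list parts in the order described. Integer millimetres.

translate([0, 0, 663]) cube([1434, 629, 28]);
translate([39, 39, 0]) cube([60, 60, 663]);
translate([1335, 39, 0]) cube([60, 60, 663]);
translate([39, 530, 0]) cube([60, 60, 663]);
translate([1335, 530, 0]) cube([60, 60, 663]);
translate([563, -577, 0]) {
  translate([0, 0, 386]) cube([308, 257, 32]);
  translate([18, 18, 0]) cylinder(h = 386, r = 18);
  translate([290, 18, 0]) cylinder(h = 386, r = 18);
  translate([18, 239, 0]) cylinder(h = 386, r = 18);
  translate([290, 239, 0]) cylinder(h = 386, r = 18);
}
translate([563, 949, 0]) {
  translate([0, 0, 386]) cube([308, 257, 32]);
  translate([18, 18, 0]) cylinder(h = 386, r = 18);
  translate([290, 18, 0]) cylinder(h = 386, r = 18);
  translate([18, 239, 0]) cylinder(h = 386, r = 18);
  translate([290, 239, 0]) cylinder(h = 386, r = 18);
}
translate([-628, 186, 0]) {
  translate([0, 0, 386]) cube([308, 257, 32]);
  translate([18, 18, 0]) cylinder(h = 386, r = 18);
  translate([290, 18, 0]) cylinder(h = 386, r = 18);
  translate([18, 239, 0]) cylinder(h = 386, r = 18);
  translate([290, 239, 0]) cylinder(h = 386, r = 18);
}
translate([1754, 186, 0]) {
  translate([0, 0, 386]) cube([308, 257, 32]);
  translate([18, 18, 0]) cylinder(h = 386, r = 18);
  translate([290, 18, 0]) cylinder(h = 386, r = 18);
  translate([18, 239, 0]) cylinder(h = 386, r = 18);
  translate([290, 239, 0]) cylinder(h = 386, r = 18);
}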